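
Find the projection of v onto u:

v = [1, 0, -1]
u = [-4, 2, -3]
v·u = (1)(-4) + (0)(2) + (-1)(-3) = -1
u·u = (-4)² + (2)² + (-3)² = 29
proj_u(v) = (v·u / u·u) × u = (-1/29) × u

proj_u(v) = [4/29, -2/29, 3/29]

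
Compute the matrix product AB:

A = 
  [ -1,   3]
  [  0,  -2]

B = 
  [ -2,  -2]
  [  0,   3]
AB = 
  [  2,  11]
  [  0,  -6]

A is 2×2 and B is 2×2, so AB is 2×2. Each entry is (row of A)·(column of B):
AB[1,1] = (-1)(-2) + (3)(0) = 2
AB[1,2] = (-1)(-2) + (3)(3) = 11
AB[2,1] = (0)(-2) + (-2)(0) = 0
AB[2,2] = (0)(-2) + (-2)(3) = -6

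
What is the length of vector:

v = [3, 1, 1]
3.317

||v||₂ = √((3)² + (1)² + (1)²) = √11 = 3.317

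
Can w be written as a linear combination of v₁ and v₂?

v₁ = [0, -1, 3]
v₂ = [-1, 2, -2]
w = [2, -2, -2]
Yes

Form the augmented matrix and row-reduce:
[v₁|v₂|w] = 
  [  0,  -1,   2]
  [ -1,   2,  -2]
  [  3,  -2,  -2]
Swap R1 ↔ R2
R3 → R3 + (3)·R1
R3 → R3 + (4)·R2
REF = 
  [ -1,   2,  -2]
  [  0,  -1,   2]
  [  0,   0,   0]

No row of the form [0 0 | nonzero], so the system is consistent. Back-substitution gives c₁ = -2, c₂ = -2: w = (-2)·v₁ + (-2)·v₂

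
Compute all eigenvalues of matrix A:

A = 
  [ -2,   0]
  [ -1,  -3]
tr(A) = -5, det(A) = 6
Characteristic polynomial: λ² - tr(A)λ + det(A) = λ² + 5λ + 6
λ² + 5λ + 6 = (λ + 3)(λ + 2)

λ = -2, -3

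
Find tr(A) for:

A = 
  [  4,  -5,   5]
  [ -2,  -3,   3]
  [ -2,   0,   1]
2

tr(A) = 4 + -3 + 1 = 2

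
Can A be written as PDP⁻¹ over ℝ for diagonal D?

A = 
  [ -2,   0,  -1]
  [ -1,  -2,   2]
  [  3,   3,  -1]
No

Characteristic polynomial: det(λI - A) = λ³ + 5λ² + 5λ - 5
By the rational root theorem any rational root is an integer dividing 5; none of those is a root, so p(λ) has no rational roots and hence (being an irreducible cubic) no repeated roots.
Discriminant of the cubic: Δ = -300
Δ < 0 ⇒ one real eigenvalue and a complex-conjugate pair: λ ≈ -2.799 + 0.718i, -2.799 - 0.718i, 0.5987
Has complex eigenvalues (not diagonalizable over ℝ).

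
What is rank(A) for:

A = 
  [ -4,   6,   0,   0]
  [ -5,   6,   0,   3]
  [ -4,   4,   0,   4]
rank(A) = 2

Row reduce:
R2 → R2 - (5/4)·R1
R3 → R3 - (1)·R1
R3 → R3 - (4/3)·R2
REF = 
  [  -4,    6,    0,    0]
  [   0, -3/2,    0,    3]
  [   0,    0,    0,    0]
Pivot columns: 1, 2 → 2 pivots.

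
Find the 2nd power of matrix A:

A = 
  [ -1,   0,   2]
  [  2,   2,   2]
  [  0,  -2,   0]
A² = A·A:
A²[1,1] = (-1)(-1) + (0)(2) + (2)(0) = 1
A²[1,2] = (-1)(0) + (0)(2) + (2)(-2) = -4
A²[1,3] = (-1)(2) + (0)(2) + (2)(0) = -2
A²[2,1] = (2)(-1) + (2)(2) + (2)(0) = 2
A²[2,2] = (2)(0) + (2)(2) + (2)(-2) = 0
A²[2,3] = (2)(2) + (2)(2) + (2)(0) = 8
A²[3,1] = (0)(-1) + (-2)(2) + (0)(0) = -4
A²[3,2] = (0)(0) + (-2)(2) + (0)(-2) = -4
A²[3,3] = (0)(2) + (-2)(2) + (0)(0) = -4
A² = 
  [  1,  -4,  -2]
  [  2,   0,   8]
  [ -4,  -4,  -4]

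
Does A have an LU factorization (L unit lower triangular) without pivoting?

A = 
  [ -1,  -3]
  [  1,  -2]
Yes.
A[1,1] = -1 ≠ 0, so Gaussian elimination proceeds without a row swap: multiplier ℓ₂₁ = (1)/(-1) = -1, and U[2,2] = -2 - (-1)(-3) = -5.
L = 
  [  1,   0]
  [ -1,   1]
U = 
  [ -1,  -3]
  [  0,  -5]
Check row 2 of LU: [(-1)(-1), (-1)(-3) + (-5)] = [1, -2] = row 2 of A ✓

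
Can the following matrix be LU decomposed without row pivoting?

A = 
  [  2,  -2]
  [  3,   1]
Yes.
A[1,1] = 2 ≠ 0, so Gaussian elimination proceeds without a row swap: multiplier ℓ₂₁ = (3)/(2) = 3/2, and U[2,2] = 1 - (3/2)(-2) = 4.
L = 
  [  1,   0]
  [3/2,   1]
U = 
  [  2,  -2]
  [  0,   4]
Check row 2 of LU: [(3/2)(2), (3/2)(-2) + 4] = [3, 1] = row 2 of A ✓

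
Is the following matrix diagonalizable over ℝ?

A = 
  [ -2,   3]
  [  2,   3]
Yes

tr(A) = 1, det(A) = -12
Characteristic polynomial: λ² - tr(A)λ + det(A) = λ² - λ - 12
λ² - λ - 12 = (λ + 3)(λ - 4)
Eigenvalues: 4, -3
λ=-3: alg. mult. = 1, geom. mult. = 2 - rank(A - (-3)I) = 2 - 1 = 1
λ=4: alg. mult. = 1, geom. mult. = 2 - rank(A - (4)I) = 2 - 1 = 1
Sum of geometric multiplicities equals n, so A has n independent eigenvectors.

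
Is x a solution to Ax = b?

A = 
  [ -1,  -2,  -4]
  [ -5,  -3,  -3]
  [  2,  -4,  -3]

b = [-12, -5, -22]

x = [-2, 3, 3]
No

Ax = [-16, -8, -25] ≠ b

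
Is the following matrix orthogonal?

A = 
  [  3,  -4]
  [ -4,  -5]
No

AᵀA = 
  [ 25,   8]
  [  8,  41]
≠ I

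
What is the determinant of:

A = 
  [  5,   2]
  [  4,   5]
17

For a 2×2 matrix, det = ad - bc = (5)(5) - (2)(4) = 17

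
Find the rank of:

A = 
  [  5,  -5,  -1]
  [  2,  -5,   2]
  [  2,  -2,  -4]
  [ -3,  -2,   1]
Row reduce:
R2 → R2 - (2/5)·R1
R3 → R3 - (2/5)·R1
R4 → R4 + (3/5)·R1
R4 → R4 - (5/3)·R2
R4 → R4 - (1)·R3
REF = 
  [    5,    -5,    -1]
  [    0,    -3,  12/5]
  [    0,     0, -18/5]
  [    0,     0,     0]
Pivot columns: 1, 2, 3 → 3 pivots.

rank(A) = 3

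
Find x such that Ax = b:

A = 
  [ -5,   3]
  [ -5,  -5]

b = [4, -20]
Row reduce the augmented matrix [A|b]:
R2 → R2 - (1)·R1
REF = 
  [ -5,   3,   4]
  [  0,  -8, -24]

Back-substitution:
x₂ = (-24) / (-8) = 3
x₁ = (4 - (3)(3)) / (-5) = 1

x = [1, 3]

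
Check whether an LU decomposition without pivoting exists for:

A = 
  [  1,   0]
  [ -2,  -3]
Yes.
A[1,1] = 1 ≠ 0, so Gaussian elimination proceeds without a row swap: multiplier ℓ₂₁ = (-2)/(1) = -2, and U[2,2] = -3 - (-2)(0) = -3.
L = 
  [  1,   0]
  [ -2,   1]
U = 
  [  1,   0]
  [  0,  -3]
Check row 2 of LU: [(-2)(1), (-2)(0) + (-3)] = [-2, -3] = row 2 of A ✓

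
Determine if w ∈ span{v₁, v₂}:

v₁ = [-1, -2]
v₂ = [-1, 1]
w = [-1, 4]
Yes

Form the augmented matrix and row-reduce:
[v₁|v₂|w] = 
  [ -1,  -1,  -1]
  [ -2,   1,   4]
R2 → R2 - (2)·R1
REF = 
  [ -1,  -1,  -1]
  [  0,   3,   6]

No row of the form [0 0 | nonzero], so the system is consistent. Back-substitution gives c₁ = -1, c₂ = 2: w = (-1)·v₁ + (2)·v₂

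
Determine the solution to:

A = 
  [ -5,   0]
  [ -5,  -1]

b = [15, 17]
Row reduce the augmented matrix [A|b]:
R2 → R2 - (1)·R1
REF = 
  [ -5,   0,  15]
  [  0,  -1,   2]

Back-substitution:
x₂ = 2 / (-1) = -2
x₁ = (15 - (0)(-2)) / (-5) = -3

x = [-3, -2]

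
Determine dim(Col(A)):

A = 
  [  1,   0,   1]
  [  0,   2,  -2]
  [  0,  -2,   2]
Row reduce:
R3 → R3 + (1)·R2
REF = 
  [  1,   0,   1]
  [  0,   2,  -2]
  [  0,   0,   0]
Pivot columns: 1, 2 → 2 pivots.
dim(Col(A)) = number of pivot columns = 2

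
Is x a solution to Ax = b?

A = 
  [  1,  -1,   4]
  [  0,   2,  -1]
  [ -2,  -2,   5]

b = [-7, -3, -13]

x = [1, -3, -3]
No

Ax = [-8, -3, -11] ≠ b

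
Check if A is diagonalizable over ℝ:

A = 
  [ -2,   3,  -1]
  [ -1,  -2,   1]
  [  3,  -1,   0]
No

Characteristic polynomial: det(λI - A) = λ³ + 4λ² + 11λ
The constant term is 0, so λ = 0 is a root: p(λ) = λ(λ² + 4λ + 11)
λ² + 4λ + 11 = 0  ⇒  λ = (-4 ± √((4)² - 4·(11)))/2 = (-4 ± √(-28))/2
  = -2 + i√7,  -2 - i√7
Eigenvalues: 0, -2 + i√7, -2 - i√7  (≈ 0, -2 + 2.646i, -2 - 2.646i)
Has complex eigenvalues (not diagonalizable over ℝ).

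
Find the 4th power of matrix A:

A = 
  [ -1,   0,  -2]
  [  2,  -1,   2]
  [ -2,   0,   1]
A² = A·A:
A²[1,1] = (-1)(-1) + (0)(2) + (-2)(-2) = 5
A²[1,2] = (-1)(0) + (0)(-1) + (-2)(0) = 0
A²[1,3] = (-1)(-2) + (0)(2) + (-2)(1) = 0
A²[2,1] = (2)(-1) + (-1)(2) + (2)(-2) = -8
A²[2,2] = (2)(0) + (-1)(-1) + (2)(0) = 1
A²[2,3] = (2)(-2) + (-1)(2) + (2)(1) = -4
A²[3,1] = (-2)(-1) + (0)(2) + (1)(-2) = 0
A²[3,2] = (-2)(0) + (0)(-1) + (1)(0) = 0
A²[3,3] = (-2)(-2) + (0)(2) + (1)(1) = 5
A² = 
  [  5,   0,   0]
  [ -8,   1,  -4]
  [  0,   0,   5]

A^3 = A^2·A:
A^3[1,1] = (5)(-1) + (0)(2) + (0)(-2) = -5
A^3[1,2] = (5)(0) + (0)(-1) + (0)(0) = 0
A^3[1,3] = (5)(-2) + (0)(2) + (0)(1) = -10
A^3[2,1] = (-8)(-1) + (1)(2) + (-4)(-2) = 18
A^3[2,2] = (-8)(0) + (1)(-1) + (-4)(0) = -1
A^3[2,3] = (-8)(-2) + (1)(2) + (-4)(1) = 14
A^3[3,1] = (0)(-1) + (0)(2) + (5)(-2) = -10
A^3[3,2] = (0)(0) + (0)(-1) + (5)(0) = 0
A^3[3,3] = (0)(-2) + (0)(2) + (5)(1) = 5
A^3 = 
  [ -5,   0, -10]
  [ 18,  -1,  14]
  [-10,   0,   5]

A^4 = A^3·A:
A^4[1,1] = (-5)(-1) + (0)(2) + (-10)(-2) = 25
A^4[1,2] = (-5)(0) + (0)(-1) + (-10)(0) = 0
A^4[1,3] = (-5)(-2) + (0)(2) + (-10)(1) = 0
A^4[2,1] = (18)(-1) + (-1)(2) + (14)(-2) = -48
A^4[2,2] = (18)(0) + (-1)(-1) + (14)(0) = 1
A^4[2,3] = (18)(-2) + (-1)(2) + (14)(1) = -24
A^4[3,1] = (-10)(-1) + (0)(2) + (5)(-2) = 0
A^4[3,2] = (-10)(0) + (0)(-1) + (5)(0) = 0
A^4[3,3] = (-10)(-2) + (0)(2) + (5)(1) = 25
A^4 = 
  [ 25,   0,   0]
  [-48,   1, -24]
  [  0,   0,  25]

Therefore
A^4 = 
  [ 25,   0,   0]
  [-48,   1, -24]
  [  0,   0,  25]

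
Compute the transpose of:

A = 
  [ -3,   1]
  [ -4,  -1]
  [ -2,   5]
Aᵀ = 
  [ -3,  -4,  -2]
  [  1,  -1,   5]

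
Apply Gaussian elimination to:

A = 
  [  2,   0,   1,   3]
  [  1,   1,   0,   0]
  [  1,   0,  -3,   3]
Row operations:
R2 → R2 - (1/2)·R1
R3 → R3 - (1/2)·R1

Resulting echelon form:
REF = 
  [   2,    0,    1,    3]
  [   0,    1, -1/2, -3/2]
  [   0,    0, -7/2,  3/2]

Rank = 3 (number of non-zero pivot rows).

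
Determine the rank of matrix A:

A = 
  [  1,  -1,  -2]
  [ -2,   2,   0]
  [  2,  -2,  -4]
Row reduce:
R2 → R2 + (2)·R1
R3 → R3 - (2)·R1
REF = 
  [  1,  -1,  -2]
  [  0,   0,  -4]
  [  0,   0,   0]
Pivot columns: 1, 3 → 2 pivots.

rank(A) = 2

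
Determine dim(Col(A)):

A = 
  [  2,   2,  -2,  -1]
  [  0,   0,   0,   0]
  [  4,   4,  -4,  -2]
Row reduce:
R3 → R3 - (2)·R1
REF = 
  [  2,   2,  -2,  -1]
  [  0,   0,   0,   0]
  [  0,   0,   0,   0]
Pivot columns: 1 → 1 pivot.
dim(Col(A)) = number of pivot columns = 1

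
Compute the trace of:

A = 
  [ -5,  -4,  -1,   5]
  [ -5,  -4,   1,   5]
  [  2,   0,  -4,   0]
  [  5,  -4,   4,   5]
-8

tr(A) = -5 + -4 + -4 + 5 = -8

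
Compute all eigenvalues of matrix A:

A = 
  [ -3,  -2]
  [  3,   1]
λ = -1 + i√2, -1 - i√2  (≈ -1 + 1.414i, -1 - 1.414i)

tr(A) = -2, det(A) = 3
Characteristic polynomial: λ² - tr(A)λ + det(A) = λ² + 2λ + 3
λ² + 2λ + 3 = 0  ⇒  λ = (-2 ± √((2)² - 4·(3)))/2 = (-2 ± √(-8))/2
  = -1 + i√2,  -1 - i√2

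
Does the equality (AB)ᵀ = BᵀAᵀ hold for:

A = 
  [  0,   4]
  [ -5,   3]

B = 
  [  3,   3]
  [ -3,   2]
Yes

(AB)ᵀ = 
  [-12, -24]
  [  8,  -9]

BᵀAᵀ = 
  [-12, -24]
  [  8,  -9]

Both sides are equal — this is the standard identity (AB)ᵀ = BᵀAᵀ, which holds for all A, B.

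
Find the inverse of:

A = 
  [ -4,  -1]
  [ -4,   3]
det(A) = (-4)(3) - (-1)(-4) = -16
For a 2×2 matrix, A⁻¹ = (1/det(A)) · [[d, -b], [-c, a]]
    = (-1/16) · [[3, 1], [4, -4]]

A⁻¹ = 
  [-3/16, -1/16]
  [ -1/4,   1/4]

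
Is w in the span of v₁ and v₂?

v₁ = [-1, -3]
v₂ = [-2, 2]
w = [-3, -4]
Yes

Form the augmented matrix and row-reduce:
[v₁|v₂|w] = 
  [ -1,  -2,  -3]
  [ -3,   2,  -4]
R2 → R2 - (3)·R1
REF = 
  [ -1,  -2,  -3]
  [  0,   8,   5]

No row of the form [0 0 | nonzero], so the system is consistent. Back-substitution gives c₁ = 7/4, c₂ = 5/8: w = (7/4)·v₁ + (5/8)·v₂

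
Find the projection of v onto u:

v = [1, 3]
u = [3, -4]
proj_u(v) = [-27/25, 36/25]

v·u = (1)(3) + (3)(-4) = -9
u·u = (3)² + (-4)² = 25
proj_u(v) = (v·u / u·u) × u = (-9/25) × u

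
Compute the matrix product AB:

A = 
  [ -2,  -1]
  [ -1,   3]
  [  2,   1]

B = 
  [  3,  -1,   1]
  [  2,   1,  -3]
AB = 
  [ -8,   1,   1]
  [  3,   4, -10]
  [  8,  -1,  -1]

A is 3×2 and B is 2×3, so AB is 3×3. Each entry is (row of A)·(column of B):
AB[1,1] = (-2)(3) + (-1)(2) = -8
AB[1,2] = (-2)(-1) + (-1)(1) = 1
AB[1,3] = (-2)(1) + (-1)(-3) = 1
AB[2,1] = (-1)(3) + (3)(2) = 3
AB[2,2] = (-1)(-1) + (3)(1) = 4
AB[2,3] = (-1)(1) + (3)(-3) = -10
AB[3,1] = (2)(3) + (1)(2) = 8
AB[3,2] = (2)(-1) + (1)(1) = -1
AB[3,3] = (2)(1) + (1)(-3) = -1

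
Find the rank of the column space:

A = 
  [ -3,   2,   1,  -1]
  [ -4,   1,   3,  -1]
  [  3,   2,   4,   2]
dim(Col(A)) = 3

Row reduce:
R2 → R2 - (4/3)·R1
R3 → R3 + (1)·R1
R3 → R3 + (12/5)·R2
REF = 
  [  -3,    2,    1,   -1]
  [   0, -5/3,  5/3,  1/3]
  [   0,    0,    9,  9/5]
Pivot columns: 1, 2, 3 → 3 pivots.
dim(Col(A)) = number of pivot columns = 3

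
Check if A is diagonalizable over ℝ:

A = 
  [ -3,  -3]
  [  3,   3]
No

tr(A) = 0, det(A) = 0
Characteristic polynomial: λ² - tr(A)λ + det(A) = λ²
λ² = λ²
Eigenvalues: 0, 0
λ=0: alg. mult. = 2, geom. mult. = 2 - rank(A - (0)I) = 2 - 1 = 1
Sum of geometric multiplicities = 1 < n = 2, so there aren't enough independent eigenvectors.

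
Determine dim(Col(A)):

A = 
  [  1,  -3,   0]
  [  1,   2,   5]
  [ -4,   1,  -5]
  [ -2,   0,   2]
dim(Col(A)) = 3

Row reduce:
R2 → R2 - (1)·R1
R3 → R3 + (4)·R1
R4 → R4 + (2)·R1
R3 → R3 + (11/5)·R2
R4 → R4 + (6/5)·R2
R4 → R4 - (4/3)·R3
REF = 
  [  1,  -3,   0]
  [  0,   5,   5]
  [  0,   0,   6]
  [  0,   0,   0]
Pivot columns: 1, 2, 3 → 3 pivots.
dim(Col(A)) = number of pivot columns = 3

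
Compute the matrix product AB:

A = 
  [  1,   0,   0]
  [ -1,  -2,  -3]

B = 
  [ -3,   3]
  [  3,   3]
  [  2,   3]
A is 2×3 and B is 3×2, so AB is 2×2. Each entry is (row of A)·(column of B):
AB[1,1] = (1)(-3) + (0)(3) + (0)(2) = -3
AB[1,2] = (1)(3) + (0)(3) + (0)(3) = 3
AB[2,1] = (-1)(-3) + (-2)(3) + (-3)(2) = -9
AB[2,2] = (-1)(3) + (-2)(3) + (-3)(3) = -18

AB = 
  [ -3,   3]
  [ -9, -18]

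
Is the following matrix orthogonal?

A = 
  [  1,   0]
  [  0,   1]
Yes

AᵀA = 
  [  1,   0]
  [  0,   1]
= I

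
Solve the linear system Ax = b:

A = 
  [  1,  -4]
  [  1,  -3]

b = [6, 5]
x = [2, -1]

Row reduce the augmented matrix [A|b]:
R2 → R2 - (1)·R1
REF = 
  [  1,  -4,   6]
  [  0,   1,  -1]

Back-substitution:
x₂ = (-1) / 1 = -1
x₁ = (6 - (-4)(-1)) / 1 = 2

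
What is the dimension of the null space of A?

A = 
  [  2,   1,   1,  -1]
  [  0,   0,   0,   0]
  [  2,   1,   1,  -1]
nullity(A) = 3

Row reduce:
R3 → R3 - (1)·R1
REF = 
  [  2,   1,   1,  -1]
  [  0,   0,   0,   0]
  [  0,   0,   0,   0]
Pivot columns: 1 → 1 pivot.
rank(A) = 1, so nullity(A) = 4 - 1 = 3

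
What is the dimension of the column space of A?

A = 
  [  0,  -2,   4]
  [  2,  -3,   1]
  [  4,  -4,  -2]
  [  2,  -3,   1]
Row reduce:
Swap R1 ↔ R2
R3 → R3 - (2)·R1
R4 → R4 - (1)·R1
R3 → R3 + (1)·R2
REF = 
  [  2,  -3,   1]
  [  0,  -2,   4]
  [  0,   0,   0]
  [  0,   0,   0]
Pivot columns: 1, 2 → 2 pivots.
dim(Col(A)) = number of pivot columns = 2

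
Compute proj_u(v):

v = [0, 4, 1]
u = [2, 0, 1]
v·u = (0)(2) + (4)(0) + (1)(1) = 1
u·u = (2)² + (0)² + (1)² = 5
proj_u(v) = (v·u / u·u) × u = (1/5) × u

proj_u(v) = [2/5, 0, 1/5]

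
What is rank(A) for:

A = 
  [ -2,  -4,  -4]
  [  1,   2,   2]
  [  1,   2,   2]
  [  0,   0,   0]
Row reduce:
R2 → R2 + (1/2)·R1
R3 → R3 + (1/2)·R1
REF = 
  [ -2,  -4,  -4]
  [  0,   0,   0]
  [  0,   0,   0]
  [  0,   0,   0]
Pivot columns: 1 → 1 pivot.

rank(A) = 1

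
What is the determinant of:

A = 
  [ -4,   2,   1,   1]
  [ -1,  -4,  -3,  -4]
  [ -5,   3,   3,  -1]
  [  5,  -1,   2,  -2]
Cofactor expansion along row 1: det(A) = a₁₁M₁₁ - a₁₂M₁₂ + a₁₃M₁₃ - a₁₄M₁₄

M₁₁ = det[[-4, -3, -4]; [3, 3, -1]; [-1, 2, -2]]
  = (-4)·((3)(-2) - (-1)(2)) - (-3)·((3)(-2) - (-1)(-1)) + (-4)·((3)(2) - (3)(-1))
  = (-4)(-4) - (-3)(-7) + (-4)(9)
  = -41
M₁₂ = det[[-1, -3, -4]; [-5, 3, -1]; [5, 2, -2]]
  = (-1)·((3)(-2) - (-1)(2)) - (-3)·((-5)(-2) - (-1)(5)) + (-4)·((-5)(2) - (3)(5))
  = (-1)(-4) - (-3)(15) + (-4)(-25)
  = 149
M₁₃ = det[[-1, -4, -4]; [-5, 3, -1]; [5, -1, -2]]
  = (-1)·((3)(-2) - (-1)(-1)) - (-4)·((-5)(-2) - (-1)(5)) + (-4)·((-5)(-1) - (3)(5))
  = (-1)(-7) - (-4)(15) + (-4)(-10)
  = 107
M₁₄ = det[[-1, -4, -3]; [-5, 3, 3]; [5, -1, 2]]
  = (-1)·((3)(2) - (3)(-1)) - (-4)·((-5)(2) - (3)(5)) + (-3)·((-5)(-1) - (3)(5))
  = (-1)(9) - (-4)(-25) + (-3)(-10)
  = -79

det(A) = (-4)(-41) - (2)(149) + (1)(107) - (1)(-79) = 52

det(A) = 52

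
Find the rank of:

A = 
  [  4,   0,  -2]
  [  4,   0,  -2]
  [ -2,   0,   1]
Row reduce:
R2 → R2 - (1)·R1
R3 → R3 + (1/2)·R1
REF = 
  [  4,   0,  -2]
  [  0,   0,   0]
  [  0,   0,   0]
Pivot columns: 1 → 1 pivot.

rank(A) = 1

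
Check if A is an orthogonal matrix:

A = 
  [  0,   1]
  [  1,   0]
Yes

AᵀA = 
  [  1,   0]
  [  0,   1]
= I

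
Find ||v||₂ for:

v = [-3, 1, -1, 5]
6

||v||₂ = √((-3)² + (1)² + (-1)² + (5)²) = √36 = 6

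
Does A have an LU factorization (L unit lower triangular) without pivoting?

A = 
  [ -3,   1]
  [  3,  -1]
Yes.
A[1,1] = -3 ≠ 0, so Gaussian elimination proceeds without a row swap: multiplier ℓ₂₁ = (3)/(-3) = -1, and U[2,2] = -1 - (-1)(1) = 0.
L = 
  [  1,   0]
  [ -1,   1]
U = 
  [ -3,   1]
  [  0,   0]
Check row 2 of LU: [(-1)(-3), (-1)(1) + 0] = [3, -1] = row 2 of A ✓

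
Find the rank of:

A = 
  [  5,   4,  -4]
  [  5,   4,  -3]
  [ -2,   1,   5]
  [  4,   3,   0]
Row reduce:
R2 → R2 - (1)·R1
R3 → R3 + (2/5)·R1
R4 → R4 - (4/5)·R1
Swap R2 ↔ R3
R4 → R4 + (1/13)·R2
R4 → R4 - (45/13)·R3
REF = 
  [   5,    4,   -4]
  [   0, 13/5, 17/5]
  [   0,    0,    1]
  [   0,    0,    0]
Pivot columns: 1, 2, 3 → 3 pivots.

rank(A) = 3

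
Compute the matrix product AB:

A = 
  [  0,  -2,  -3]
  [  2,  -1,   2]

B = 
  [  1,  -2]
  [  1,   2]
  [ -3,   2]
A is 2×3 and B is 3×2, so AB is 2×2. Each entry is (row of A)·(column of B):
AB[1,1] = (0)(1) + (-2)(1) + (-3)(-3) = 7
AB[1,2] = (0)(-2) + (-2)(2) + (-3)(2) = -10
AB[2,1] = (2)(1) + (-1)(1) + (2)(-3) = -5
AB[2,2] = (2)(-2) + (-1)(2) + (2)(2) = -2

AB = 
  [  7, -10]
  [ -5,  -2]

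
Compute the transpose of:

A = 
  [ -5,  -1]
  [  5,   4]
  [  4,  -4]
Aᵀ = 
  [ -5,   5,   4]
  [ -1,   4,  -4]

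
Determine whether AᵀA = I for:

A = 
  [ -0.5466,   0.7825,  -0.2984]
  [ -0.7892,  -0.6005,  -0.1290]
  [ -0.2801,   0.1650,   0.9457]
Yes

AᵀA = 
  [  1.0001,   0,   0]
  [  0,   1.0001,   0]
  [  0,   0,   1]
≈ I (equal to I up to the 4-dp rounding of the entries)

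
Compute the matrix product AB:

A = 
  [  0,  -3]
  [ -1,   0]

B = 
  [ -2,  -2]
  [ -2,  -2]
AB = 
  [  6,   6]
  [  2,   2]

A is 2×2 and B is 2×2, so AB is 2×2. Each entry is (row of A)·(column of B):
AB[1,1] = (0)(-2) + (-3)(-2) = 6
AB[1,2] = (0)(-2) + (-3)(-2) = 6
AB[2,1] = (-1)(-2) + (0)(-2) = 2
AB[2,2] = (-1)(-2) + (0)(-2) = 2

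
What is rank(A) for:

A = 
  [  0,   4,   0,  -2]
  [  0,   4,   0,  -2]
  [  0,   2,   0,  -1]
Row reduce:
R2 → R2 - (1)·R1
R3 → R3 - (1/2)·R1
REF = 
  [  0,   4,   0,  -2]
  [  0,   0,   0,   0]
  [  0,   0,   0,   0]
Pivot columns: 2 → 1 pivot.

rank(A) = 1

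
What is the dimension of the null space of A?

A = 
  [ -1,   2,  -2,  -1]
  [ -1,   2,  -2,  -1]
nullity(A) = 3

Row reduce:
R2 → R2 - (1)·R1
REF = 
  [ -1,   2,  -2,  -1]
  [  0,   0,   0,   0]
Pivot columns: 1 → 1 pivot.
rank(A) = 1, so nullity(A) = 4 - 1 = 3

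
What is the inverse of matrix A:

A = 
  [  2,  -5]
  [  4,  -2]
det(A) = (2)(-2) - (-5)(4) = 16
For a 2×2 matrix, A⁻¹ = (1/det(A)) · [[d, -b], [-c, a]]
    = (1/16) · [[-2, 5], [-4, 2]]

A⁻¹ = 
  [-1/8, 5/16]
  [-1/4,  1/8]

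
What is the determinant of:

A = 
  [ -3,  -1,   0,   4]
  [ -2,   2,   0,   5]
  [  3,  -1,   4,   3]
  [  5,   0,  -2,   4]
Cofactor expansion along row 1: det(A) = a₁₁M₁₁ - a₁₂M₁₂ + a₁₃M₁₃ - a₁₄M₁₄

M₁₁ = det[[2, 0, 5]; [-1, 4, 3]; [0, -2, 4]]
  = (2)·((4)(4) - (3)(-2)) - (0)·((-1)(4) - (3)(0)) + (5)·((-1)(-2) - (4)(0))
  = (2)(22) - (0)(-4) + (5)(2)
  = 54
M₁₂ = det[[-2, 0, 5]; [3, 4, 3]; [5, -2, 4]]
  = (-2)·((4)(4) - (3)(-2)) - (0)·((3)(4) - (3)(5)) + (5)·((3)(-2) - (4)(5))
  = (-2)(22) - (0)(-3) + (5)(-26)
  = -174
M₁₃ = det[[-2, 2, 5]; [3, -1, 3]; [5, 0, 4]]
  = (-2)·((-1)(4) - (3)(0)) - (2)·((3)(4) - (3)(5)) + (5)·((3)(0) - (-1)(5))
  = (-2)(-4) - (2)(-3) + (5)(5)
  = 39
M₁₄ = det[[-2, 2, 0]; [3, -1, 4]; [5, 0, -2]]
  = (-2)·((-1)(-2) - (4)(0)) - (2)·((3)(-2) - (4)(5)) + (0)·((3)(0) - (-1)(5))
  = (-2)(2) - (2)(-26) + (0)(5)
  = 48

det(A) = (-3)(54) - (-1)(-174) + (0)(39) - (4)(48) = -528

det(A) = -528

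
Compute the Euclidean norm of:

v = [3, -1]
3.162

||v||₂ = √((3)² + (-1)²) = √10 = 3.162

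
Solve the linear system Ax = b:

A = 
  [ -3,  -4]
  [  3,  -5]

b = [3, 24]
x = [3, -3]

Row reduce the augmented matrix [A|b]:
R2 → R2 + (1)·R1
REF = 
  [ -3,  -4,   3]
  [  0,  -9,  27]

Back-substitution:
x₂ = 27 / (-9) = -3
x₁ = (3 - (-4)(-3)) / (-3) = 3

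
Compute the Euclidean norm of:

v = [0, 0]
0

||v||₂ = √((0)² + (0)²) = √0 = 0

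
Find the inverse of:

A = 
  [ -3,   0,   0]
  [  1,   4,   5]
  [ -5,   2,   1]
det(A) = (-3)·((4)(1) - (5)(2)) - (0)·((1)(1) - (5)(-5)) + (0)·((1)(2) - (4)(-5))
  = (-3)(-6) - (0)(26) + (0)(22)
  = 18
det(A) = 18 ≠ 0, so A is invertible.

Cofactors Cᵢⱼ = (-1)ⁱ⁺ʲ·Mᵢⱼ:
C = 
  [ -6, -26,  22]
  [  0,  -3,   6]
  [  0,  15, -12]

adj(A) = Cᵀ:
adj(A) = 
  [ -6,   0,   0]
  [-26,  -3,  15]
  [ 22,   6, -12]

A⁻¹ = (1/18) · adj(A):
A⁻¹ = 
  [ -1/3,     0,     0]
  [-13/9,  -1/6,   5/6]
  [ 11/9,   1/3,  -2/3]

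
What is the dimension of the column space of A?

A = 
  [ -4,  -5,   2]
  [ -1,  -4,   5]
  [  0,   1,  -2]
Row reduce:
R2 → R2 - (1/4)·R1
R3 → R3 + (4/11)·R2
REF = 
  [   -4,    -5,     2]
  [    0, -11/4,   9/2]
  [    0,     0, -4/11]
Pivot columns: 1, 2, 3 → 3 pivots.
dim(Col(A)) = number of pivot columns = 3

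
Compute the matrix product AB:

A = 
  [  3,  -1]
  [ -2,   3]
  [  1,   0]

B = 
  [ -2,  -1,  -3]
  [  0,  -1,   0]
A is 3×2 and B is 2×3, so AB is 3×3. Each entry is (row of A)·(column of B):
AB[1,1] = (3)(-2) + (-1)(0) = -6
AB[1,2] = (3)(-1) + (-1)(-1) = -2
AB[1,3] = (3)(-3) + (-1)(0) = -9
AB[2,1] = (-2)(-2) + (3)(0) = 4
AB[2,2] = (-2)(-1) + (3)(-1) = -1
AB[2,3] = (-2)(-3) + (3)(0) = 6
AB[3,1] = (1)(-2) + (0)(0) = -2
AB[3,2] = (1)(-1) + (0)(-1) = -1
AB[3,3] = (1)(-3) + (0)(0) = -3

AB = 
  [ -6,  -2,  -9]
  [  4,  -1,   6]
  [ -2,  -1,  -3]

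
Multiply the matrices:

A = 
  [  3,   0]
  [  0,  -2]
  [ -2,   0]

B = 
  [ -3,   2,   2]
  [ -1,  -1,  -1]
A is 3×2 and B is 2×3, so AB is 3×3. Each entry is (row of A)·(column of B):
AB[1,1] = (3)(-3) + (0)(-1) = -9
AB[1,2] = (3)(2) + (0)(-1) = 6
AB[1,3] = (3)(2) + (0)(-1) = 6
AB[2,1] = (0)(-3) + (-2)(-1) = 2
AB[2,2] = (0)(2) + (-2)(-1) = 2
AB[2,3] = (0)(2) + (-2)(-1) = 2
AB[3,1] = (-2)(-3) + (0)(-1) = 6
AB[3,2] = (-2)(2) + (0)(-1) = -4
AB[3,3] = (-2)(2) + (0)(-1) = -4

AB = 
  [ -9,   6,   6]
  [  2,   2,   2]
  [  6,  -4,  -4]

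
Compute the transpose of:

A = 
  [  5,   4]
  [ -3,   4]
Aᵀ = 
  [  5,  -3]
  [  4,   4]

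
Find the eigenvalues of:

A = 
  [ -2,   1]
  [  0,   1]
λ = 1, -2

tr(A) = -1, det(A) = -2
Characteristic polynomial: λ² - tr(A)λ + det(A) = λ² + λ - 2
λ² + λ - 2 = (λ + 2)(λ - 1)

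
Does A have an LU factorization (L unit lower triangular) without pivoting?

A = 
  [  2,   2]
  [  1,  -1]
Yes.
A[1,1] = 2 ≠ 0, so Gaussian elimination proceeds without a row swap: multiplier ℓ₂₁ = (1)/(2) = 1/2, and U[2,2] = -1 - (1/2)(2) = -2.
L = 
  [  1,   0]
  [1/2,   1]
U = 
  [  2,   2]
  [  0,  -2]
Check row 2 of LU: [(1/2)(2), (1/2)(2) + (-2)] = [1, -1] = row 2 of A ✓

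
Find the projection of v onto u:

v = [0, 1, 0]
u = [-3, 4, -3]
proj_u(v) = [-6/17, 8/17, -6/17]

v·u = (0)(-3) + (1)(4) + (0)(-3) = 4
u·u = (-3)² + (4)² + (-3)² = 34
proj_u(v) = (v·u / u·u) × u = (4/34) × u = (2/17) × u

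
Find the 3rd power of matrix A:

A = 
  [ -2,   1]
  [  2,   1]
A² = A·A:
A²[1,1] = (-2)(-2) + (1)(2) = 6
A²[1,2] = (-2)(1) + (1)(1) = -1
A²[2,1] = (2)(-2) + (1)(2) = -2
A²[2,2] = (2)(1) + (1)(1) = 3
A² = 
  [  6,  -1]
  [ -2,   3]

A^3 = A^2·A:
A^3[1,1] = (6)(-2) + (-1)(2) = -14
A^3[1,2] = (6)(1) + (-1)(1) = 5
A^3[2,1] = (-2)(-2) + (3)(2) = 10
A^3[2,2] = (-2)(1) + (3)(1) = 1
A^3 = 
  [-14,   5]
  [ 10,   1]

Therefore
A^3 = 
  [-14,   5]
  [ 10,   1]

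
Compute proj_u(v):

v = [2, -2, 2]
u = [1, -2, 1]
v·u = (2)(1) + (-2)(-2) + (2)(1) = 8
u·u = (1)² + (-2)² + (1)² = 6
proj_u(v) = (v·u / u·u) × u = (8/6) × u = (4/3) × u

proj_u(v) = [4/3, -8/3, 4/3]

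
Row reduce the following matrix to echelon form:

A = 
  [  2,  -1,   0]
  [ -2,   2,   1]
Row operations:
R2 → R2 + (1)·R1

Resulting echelon form:
REF = 
  [  2,  -1,   0]
  [  0,   1,   1]

Rank = 2 (number of non-zero pivot rows).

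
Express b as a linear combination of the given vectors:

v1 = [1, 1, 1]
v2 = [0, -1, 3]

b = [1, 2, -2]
c1 = 1, c2 = -1

b = 1·v1 + -1·v2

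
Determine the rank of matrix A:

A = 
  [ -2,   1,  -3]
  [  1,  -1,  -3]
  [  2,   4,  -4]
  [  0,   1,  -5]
rank(A) = 3

Row reduce:
R2 → R2 + (1/2)·R1
R3 → R3 + (1)·R1
R3 → R3 + (10)·R2
R4 → R4 + (2)·R2
R4 → R4 - (7/26)·R3
REF = 
  [  -2,    1,   -3]
  [   0, -1/2, -9/2]
  [   0,    0,  -52]
  [   0,    0,    0]
Pivot columns: 1, 2, 3 → 3 pivots.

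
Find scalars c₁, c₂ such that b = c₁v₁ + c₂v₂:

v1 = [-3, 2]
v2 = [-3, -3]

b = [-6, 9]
c1 = 3, c2 = -1

b = 3·v1 + -1·v2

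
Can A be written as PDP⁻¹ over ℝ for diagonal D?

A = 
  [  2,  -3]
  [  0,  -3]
Yes

tr(A) = -1, det(A) = -6
Characteristic polynomial: λ² - tr(A)λ + det(A) = λ² + λ - 6
λ² + λ - 6 = (λ + 3)(λ - 2)
Eigenvalues: 2, -3
λ=-3: alg. mult. = 1, geom. mult. = 2 - rank(A - (-3)I) = 2 - 1 = 1
λ=2: alg. mult. = 1, geom. mult. = 2 - rank(A - (2)I) = 2 - 1 = 1
Sum of geometric multiplicities equals n, so A has n independent eigenvectors.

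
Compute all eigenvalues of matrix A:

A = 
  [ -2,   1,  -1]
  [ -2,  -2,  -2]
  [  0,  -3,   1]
Characteristic polynomial: det(λI - A) = λ³ + 3λ² - 4λ - 12
Testing integer divisors of the constant term: p(-2) = 0, so (λ + 2) is a factor:
p(λ) = (λ + 2)(λ² + λ - 6)
λ² + λ - 6 = (λ + 3)(λ - 2)

λ = -2, 2, -3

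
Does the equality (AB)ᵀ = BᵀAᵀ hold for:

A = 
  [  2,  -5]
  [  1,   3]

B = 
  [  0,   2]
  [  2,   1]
Yes

(AB)ᵀ = 
  [-10,   6]
  [ -1,   5]

BᵀAᵀ = 
  [-10,   6]
  [ -1,   5]

Both sides are equal — this is the standard identity (AB)ᵀ = BᵀAᵀ, which holds for all A, B.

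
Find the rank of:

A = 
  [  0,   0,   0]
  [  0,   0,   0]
Row reduce:
(no row operations needed)
REF = 
  [  0,   0,   0]
  [  0,   0,   0]
Pivot columns: none → 0 pivots.

rank(A) = 0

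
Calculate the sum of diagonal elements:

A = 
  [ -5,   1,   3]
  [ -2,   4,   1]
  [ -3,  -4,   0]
-1

tr(A) = -5 + 4 + 0 = -1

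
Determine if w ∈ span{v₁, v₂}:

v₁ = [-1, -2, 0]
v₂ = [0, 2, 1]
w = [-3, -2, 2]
Yes

Form the augmented matrix and row-reduce:
[v₁|v₂|w] = 
  [ -1,   0,  -3]
  [ -2,   2,  -2]
  [  0,   1,   2]
R2 → R2 - (2)·R1
R3 → R3 - (1/2)·R2
REF = 
  [ -1,   0,  -3]
  [  0,   2,   4]
  [  0,   0,   0]

No row of the form [0 0 | nonzero], so the system is consistent. Back-substitution gives c₁ = 3, c₂ = 2: w = (3)·v₁ + (2)·v₂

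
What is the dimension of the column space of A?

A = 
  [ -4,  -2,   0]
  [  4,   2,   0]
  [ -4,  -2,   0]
Row reduce:
R2 → R2 + (1)·R1
R3 → R3 - (1)·R1
REF = 
  [ -4,  -2,   0]
  [  0,   0,   0]
  [  0,   0,   0]
Pivot columns: 1 → 1 pivot.
dim(Col(A)) = number of pivot columns = 1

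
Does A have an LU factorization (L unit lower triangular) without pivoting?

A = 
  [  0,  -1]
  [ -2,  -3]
No.
A[1,1] = 0 but A[2,1] = -2 ≠ 0. Any LU with L unit lower triangular has (LU)[1,1] = U[1,1] and (LU)[2,1] = L[2,1]·U[1,1]; matching A forces U[1,1] = 0, which then forces (LU)[2,1] = 0 ≠ -2. A row swap (pivoting) is required.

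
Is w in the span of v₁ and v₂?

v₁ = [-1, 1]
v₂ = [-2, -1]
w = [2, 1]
Yes

Form the augmented matrix and row-reduce:
[v₁|v₂|w] = 
  [ -1,  -2,   2]
  [  1,  -1,   1]
R2 → R2 + (1)·R1
REF = 
  [ -1,  -2,   2]
  [  0,  -3,   3]

No row of the form [0 0 | nonzero], so the system is consistent. Back-substitution gives c₁ = 0, c₂ = -1: w = (0)·v₁ + (-1)·v₂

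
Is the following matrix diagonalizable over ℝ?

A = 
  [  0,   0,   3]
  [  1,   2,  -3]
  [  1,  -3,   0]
Yes

Characteristic polynomial: det(λI - A) = λ³ - 2λ² - 12λ + 15
By the rational root theorem any rational root is an integer dividing 15; none of those is a root, so p(λ) has no rational roots and hence (being an irreducible cubic) no repeated roots.
Discriminant of the cubic: Δ = 8373
Δ > 0 ⇒ three distinct real eigenvalues: λ ≈ -3.205, 1.156, 4.049
Three distinct real eigenvalues, so A has 3 independent eigenvectors.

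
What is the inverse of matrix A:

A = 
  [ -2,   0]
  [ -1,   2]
det(A) = (-2)(2) - (0)(-1) = -4
For a 2×2 matrix, A⁻¹ = (1/det(A)) · [[d, -b], [-c, a]]
    = (-1/4) · [[2, 0], [1, -2]]

A⁻¹ = 
  [-1/2,    0]
  [-1/4,  1/2]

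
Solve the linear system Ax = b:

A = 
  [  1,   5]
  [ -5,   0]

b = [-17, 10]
x = [-2, -3]

Row reduce the augmented matrix [A|b]:
R2 → R2 + (5)·R1
REF = 
  [  1,   5, -17]
  [  0,  25, -75]

Back-substitution:
x₂ = (-75) / 25 = -3
x₁ = (-17 - (5)(-3)) / 1 = -2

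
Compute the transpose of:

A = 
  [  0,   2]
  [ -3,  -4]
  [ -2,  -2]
Aᵀ = 
  [  0,  -3,  -2]
  [  2,  -4,  -2]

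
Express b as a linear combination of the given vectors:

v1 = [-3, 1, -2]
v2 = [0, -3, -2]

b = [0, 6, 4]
c1 = 0, c2 = -2

b = 0·v1 + -2·v2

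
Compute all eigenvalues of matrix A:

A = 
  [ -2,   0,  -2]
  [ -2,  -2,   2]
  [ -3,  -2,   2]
λ = 2, -2 + √2, -2 - √2  (≈ 2, -0.5858, -3.414)

Characteristic polynomial: det(λI - A) = λ³ + 2λ² - 6λ - 4
Testing integer divisors of the constant term: p(2) = 0, so (λ - 2) is a factor:
p(λ) = (λ - 2)(λ² + 4λ + 2)
λ² + 4λ + 2 = 0  ⇒  λ = (-4 ± √((4)² - 4·(2)))/2 = (-4 ± √(8))/2
  = -2 + √2,  -2 - √2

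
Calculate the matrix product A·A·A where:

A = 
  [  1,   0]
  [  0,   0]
A² = A·A:
A²[1,1] = (1)(1) + (0)(0) = 1
A²[1,2] = (1)(0) + (0)(0) = 0
A²[2,1] = (0)(1) + (0)(0) = 0
A²[2,2] = (0)(0) + (0)(0) = 0
A² = 
  [  1,   0]
  [  0,   0]

A^3 = A^2·A:
A^3[1,1] = (1)(1) + (0)(0) = 1
A^3[1,2] = (1)(0) + (0)(0) = 0
A^3[2,1] = (0)(1) + (0)(0) = 0
A^3[2,2] = (0)(0) + (0)(0) = 0
A^3 = 
  [  1,   0]
  [  0,   0]

Therefore
A^3 = 
  [  1,   0]
  [  0,   0]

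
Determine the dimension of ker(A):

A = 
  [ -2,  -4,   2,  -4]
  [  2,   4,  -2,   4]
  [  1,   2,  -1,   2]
nullity(A) = 3

Row reduce:
R2 → R2 + (1)·R1
R3 → R3 + (1/2)·R1
REF = 
  [ -2,  -4,   2,  -4]
  [  0,   0,   0,   0]
  [  0,   0,   0,   0]
Pivot columns: 1 → 1 pivot.
rank(A) = 1, so nullity(A) = 4 - 1 = 3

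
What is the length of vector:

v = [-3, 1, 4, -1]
5.196

||v||₂ = √((-3)² + (1)² + (4)² + (-1)²) = √27 = 5.196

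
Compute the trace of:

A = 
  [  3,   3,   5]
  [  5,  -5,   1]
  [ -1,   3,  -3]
-5

tr(A) = 3 + -5 + -3 = -5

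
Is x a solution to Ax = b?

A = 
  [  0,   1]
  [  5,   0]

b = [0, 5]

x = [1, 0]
Yes

Ax = [0, 5] = b ✓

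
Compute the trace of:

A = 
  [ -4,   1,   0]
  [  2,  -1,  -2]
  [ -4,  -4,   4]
-1

tr(A) = -4 + -1 + 4 = -1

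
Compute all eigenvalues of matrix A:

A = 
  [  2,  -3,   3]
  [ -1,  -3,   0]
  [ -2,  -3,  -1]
λ = 0, -1 + √3, -1 - √3  (≈ 0, 0.7321, -2.732)

Characteristic polynomial: det(λI - A) = λ³ + 2λ² - 2λ
The constant term is 0, so λ = 0 is a root: p(λ) = λ(λ² + 2λ - 2)
λ² + 2λ - 2 = 0  ⇒  λ = (-2 ± √((2)² - 4·(-2)))/2 = (-2 ± √(12))/2
  = -1 + √3,  -1 - √3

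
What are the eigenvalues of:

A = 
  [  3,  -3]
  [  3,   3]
λ = 3 + 3i, 3 - 3i  (≈ 3 + 3i, 3 - 3i)

tr(A) = 6, det(A) = 18
Characteristic polynomial: λ² - tr(A)λ + det(A) = λ² - 6λ + 18
λ² - 6λ + 18 = 0  ⇒  λ = (6 ± √((-6)² - 4·(18)))/2 = (6 ± √(-36))/2
  = 3 + 3i,  3 - 3i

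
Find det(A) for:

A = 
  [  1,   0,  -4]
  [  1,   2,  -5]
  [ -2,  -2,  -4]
Cofactor expansion along row 1:
det(A) = (1)·((2)(-4) - (-5)(-2)) - (0)·((1)(-4) - (-5)(-2)) + (-4)·((1)(-2) - (2)(-2))
  = (1)(-18) - (0)(-14) + (-4)(2)
  = -26

det(A) = -26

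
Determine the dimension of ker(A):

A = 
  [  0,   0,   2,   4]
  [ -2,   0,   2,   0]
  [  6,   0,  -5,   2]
nullity(A) = 2

Row reduce:
Swap R1 ↔ R2
R3 → R3 + (3)·R1
R3 → R3 - (1/2)·R2
REF = 
  [ -2,   0,   2,   0]
  [  0,   0,   2,   4]
  [  0,   0,   0,   0]
Pivot columns: 1, 3 → 2 pivots.
rank(A) = 2, so nullity(A) = 4 - 2 = 2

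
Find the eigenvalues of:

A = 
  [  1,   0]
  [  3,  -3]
tr(A) = -2, det(A) = -3
Characteristic polynomial: λ² - tr(A)λ + det(A) = λ² + 2λ - 3
λ² + 2λ - 3 = (λ + 3)(λ - 1)

λ = 1, -3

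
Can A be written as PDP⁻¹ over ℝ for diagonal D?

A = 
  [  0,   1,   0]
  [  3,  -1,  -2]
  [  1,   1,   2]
No

Characteristic polynomial: det(λI - A) = λ³ - λ² - 3λ + 8
By the rational root theorem any rational root is an integer dividing 8; none of those is a root, so p(λ) has no rational roots and hence (being an irreducible cubic) no repeated roots.
Discriminant of the cubic: Δ = -1147
Δ < 0 ⇒ one real eigenvalue and a complex-conjugate pair: λ ≈ -2.143, 1.571 + 1.125i, 1.571 - 1.125i
Has complex eigenvalues (not diagonalizable over ℝ).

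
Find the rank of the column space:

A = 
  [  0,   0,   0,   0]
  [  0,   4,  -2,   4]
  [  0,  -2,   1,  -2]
Row reduce:
Swap R1 ↔ R2
R3 → R3 + (1/2)·R1
REF = 
  [  0,   4,  -2,   4]
  [  0,   0,   0,   0]
  [  0,   0,   0,   0]
Pivot columns: 2 → 1 pivot.
dim(Col(A)) = number of pivot columns = 1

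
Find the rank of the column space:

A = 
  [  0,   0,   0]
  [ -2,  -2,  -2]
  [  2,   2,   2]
dim(Col(A)) = 1

Row reduce:
Swap R1 ↔ R2
R3 → R3 + (1)·R1
REF = 
  [ -2,  -2,  -2]
  [  0,   0,   0]
  [  0,   0,   0]
Pivot columns: 1 → 1 pivot.
dim(Col(A)) = number of pivot columns = 1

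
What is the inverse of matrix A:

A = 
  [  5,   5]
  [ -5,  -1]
det(A) = (5)(-1) - (5)(-5) = 20
For a 2×2 matrix, A⁻¹ = (1/det(A)) · [[d, -b], [-c, a]]
    = (1/20) · [[-1, -5], [5, 5]]

A⁻¹ = 
  [-1/20,  -1/4]
  [  1/4,   1/4]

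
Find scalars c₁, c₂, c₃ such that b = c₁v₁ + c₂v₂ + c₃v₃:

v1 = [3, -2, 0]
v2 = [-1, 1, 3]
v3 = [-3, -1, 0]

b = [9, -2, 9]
c1 = 3, c2 = 3, c3 = -1

b = 3·v1 + 3·v2 + -1·v3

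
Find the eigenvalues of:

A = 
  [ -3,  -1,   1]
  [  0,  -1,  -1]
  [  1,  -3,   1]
λ = -2, (-1 + √29)/2, (-1 - √29)/2  (≈ -2, 2.193, -3.193)

Characteristic polynomial: det(λI - A) = λ³ + 3λ² - 5λ - 14
Testing integer divisors of the constant term: p(-2) = 0, so (λ + 2) is a factor:
p(λ) = (λ + 2)(λ² + λ - 7)
λ² + λ - 7 = 0  ⇒  λ = (-1 ± √((1)² - 4·(-7)))/2 = (-1 ± √(29))/2
  = (-1 + √29)/2,  (-1 - √29)/2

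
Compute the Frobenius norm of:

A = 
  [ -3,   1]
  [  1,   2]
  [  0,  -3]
||A||_F = 4.899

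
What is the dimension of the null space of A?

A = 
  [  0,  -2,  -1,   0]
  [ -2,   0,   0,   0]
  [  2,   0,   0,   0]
nullity(A) = 2

Row reduce:
Swap R1 ↔ R2
R3 → R3 + (1)·R1
REF = 
  [ -2,   0,   0,   0]
  [  0,  -2,  -1,   0]
  [  0,   0,   0,   0]
Pivot columns: 1, 2 → 2 pivots.
rank(A) = 2, so nullity(A) = 4 - 2 = 2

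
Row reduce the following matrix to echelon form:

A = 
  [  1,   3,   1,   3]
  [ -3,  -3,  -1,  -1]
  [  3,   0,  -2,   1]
Row operations:
R2 → R2 + (3)·R1
R3 → R3 - (3)·R1
R3 → R3 + (3/2)·R2

Resulting echelon form:
REF = 
  [  1,   3,   1,   3]
  [  0,   6,   2,   8]
  [  0,   0,  -2,   4]

Rank = 3 (number of non-zero pivot rows).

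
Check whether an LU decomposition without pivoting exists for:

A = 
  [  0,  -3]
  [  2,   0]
No.
A[1,1] = 0 but A[2,1] = 2 ≠ 0. Any LU with L unit lower triangular has (LU)[1,1] = U[1,1] and (LU)[2,1] = L[2,1]·U[1,1]; matching A forces U[1,1] = 0, which then forces (LU)[2,1] = 0 ≠ 2. A row swap (pivoting) is required.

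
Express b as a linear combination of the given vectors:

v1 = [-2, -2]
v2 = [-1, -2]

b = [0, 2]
c1 = 1, c2 = -2

b = 1·v1 + -2·v2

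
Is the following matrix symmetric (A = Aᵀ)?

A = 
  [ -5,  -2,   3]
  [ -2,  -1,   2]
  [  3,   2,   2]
Yes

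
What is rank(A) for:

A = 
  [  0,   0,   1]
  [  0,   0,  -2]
Row reduce:
R2 → R2 + (2)·R1
REF = 
  [  0,   0,   1]
  [  0,   0,   0]
Pivot columns: 3 → 1 pivot.

rank(A) = 1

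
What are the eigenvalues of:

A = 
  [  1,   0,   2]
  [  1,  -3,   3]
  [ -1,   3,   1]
λ = 2, (-3 + √33)/2, (-3 - √33)/2  (≈ 2, 1.372, -4.372)

Characteristic polynomial: det(λI - A) = λ³ + λ² - 12λ + 12
Testing integer divisors of the constant term: p(2) = 0, so (λ - 2) is a factor:
p(λ) = (λ - 2)(λ² + 3λ - 6)
λ² + 3λ - 6 = 0  ⇒  λ = (-3 ± √((3)² - 4·(-6)))/2 = (-3 ± √(33))/2
  = (-3 + √33)/2,  (-3 - √33)/2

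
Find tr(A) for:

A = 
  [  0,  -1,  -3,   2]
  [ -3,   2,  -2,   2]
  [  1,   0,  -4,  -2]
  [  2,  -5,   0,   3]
1

tr(A) = 0 + 2 + -4 + 3 = 1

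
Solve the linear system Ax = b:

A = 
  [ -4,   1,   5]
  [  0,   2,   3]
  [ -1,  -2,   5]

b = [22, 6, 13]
Row reduce the augmented matrix [A|b]:
R3 → R3 - (1/4)·R1
R3 → R3 + (9/8)·R2
REF = 
  [  -4,    1,    5,   22]
  [   0,    2,    3,    6]
  [   0,    0, 57/8, 57/4]

Back-substitution:
x₃ = (57/4) / (57/8) = 2
x₂ = (6 - (3)(2)) / 2 = 0
x₁ = (22 - (1)(0) - (5)(2)) / (-4) = -3

x = [-3, 0, 2]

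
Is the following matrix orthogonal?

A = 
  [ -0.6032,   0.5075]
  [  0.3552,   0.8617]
No

AᵀA = 
  [  0.4900,   0]
  [  0,   1.0001]
≠ I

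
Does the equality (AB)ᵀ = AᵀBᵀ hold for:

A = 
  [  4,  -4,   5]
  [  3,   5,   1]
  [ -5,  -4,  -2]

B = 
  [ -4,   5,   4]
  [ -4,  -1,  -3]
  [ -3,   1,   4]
No

(AB)ᵀ = 
  [-15, -35,  42]
  [ 29,  11, -23]
  [ 48,   1, -16]

AᵀBᵀ = 
  [-21,  -4, -29]
  [ 25,  23,   1]
  [-23, -15, -22]

The two matrices differ, so (AB)ᵀ ≠ AᵀBᵀ in general. The correct identity is (AB)ᵀ = BᵀAᵀ.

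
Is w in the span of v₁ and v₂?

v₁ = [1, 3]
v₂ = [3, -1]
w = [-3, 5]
Yes

Form the augmented matrix and row-reduce:
[v₁|v₂|w] = 
  [  1,   3,  -3]
  [  3,  -1,   5]
R2 → R2 - (3)·R1
REF = 
  [  1,   3,  -3]
  [  0, -10,  14]

No row of the form [0 0 | nonzero], so the system is consistent. Back-substitution gives c₁ = 6/5, c₂ = -7/5: w = (6/5)·v₁ + (-7/5)·v₂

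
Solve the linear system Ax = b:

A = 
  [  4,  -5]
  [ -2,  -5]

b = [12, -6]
Row reduce the augmented matrix [A|b]:
R2 → R2 + (1/2)·R1
REF = 
  [    4,    -5,    12]
  [    0, -15/2,     0]

Back-substitution:
x₂ = 0 / (-15/2) = 0
x₁ = (12 - (-5)(0)) / 4 = 3

x = [3, 0]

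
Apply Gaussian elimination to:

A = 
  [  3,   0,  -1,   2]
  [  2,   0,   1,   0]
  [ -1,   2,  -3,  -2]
Row operations:
R2 → R2 - (2/3)·R1
R3 → R3 + (1/3)·R1
Swap R2 ↔ R3

Resulting echelon form:
REF = 
  [    3,     0,    -1,     2]
  [    0,     2, -10/3,  -4/3]
  [    0,     0,   5/3,  -4/3]

Rank = 3 (number of non-zero pivot rows).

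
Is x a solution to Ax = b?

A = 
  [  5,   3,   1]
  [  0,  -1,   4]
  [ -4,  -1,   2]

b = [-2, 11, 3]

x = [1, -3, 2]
Yes

Ax = [-2, 11, 3] = b ✓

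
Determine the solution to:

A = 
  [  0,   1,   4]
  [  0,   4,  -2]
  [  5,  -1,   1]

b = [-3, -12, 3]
x = [0, -3, 0]

Row reduce the augmented matrix [A|b]:
Swap R1 ↔ R3
R3 → R3 - (1/4)·R2
REF = 
  [  5,  -1,   1,   3]
  [  0,   4,  -2, -12]
  [  0,   0, 9/2,   0]

Back-substitution:
x₃ = 0 / (9/2) = 0
x₂ = (-12 - (-2)(0)) / 4 = -3
x₁ = (3 - (-1)(-3) - (1)(0)) / 5 = 0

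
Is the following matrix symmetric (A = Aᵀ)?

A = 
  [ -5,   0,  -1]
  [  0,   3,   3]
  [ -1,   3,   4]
Yes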